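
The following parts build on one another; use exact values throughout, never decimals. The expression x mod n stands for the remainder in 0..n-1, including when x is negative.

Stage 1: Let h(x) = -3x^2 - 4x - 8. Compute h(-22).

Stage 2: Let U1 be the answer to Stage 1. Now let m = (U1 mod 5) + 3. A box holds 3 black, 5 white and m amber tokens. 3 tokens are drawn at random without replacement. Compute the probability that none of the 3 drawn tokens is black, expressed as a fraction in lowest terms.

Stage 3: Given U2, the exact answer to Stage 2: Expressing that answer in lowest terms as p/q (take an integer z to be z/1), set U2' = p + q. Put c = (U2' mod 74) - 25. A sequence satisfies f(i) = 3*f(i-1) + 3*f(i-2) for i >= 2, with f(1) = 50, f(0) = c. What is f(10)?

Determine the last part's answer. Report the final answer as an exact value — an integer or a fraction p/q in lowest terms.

Stage 1: -3*(-22)^2 - 4*(-22)^1 - 8 = (-1452) + (88) + (-8) = -1372; answer -1372
Stage 2: U1 = -1372; m = 6; total draws C(14,3) = 364; favorable C(11,3) = 165; P = 165/364; answer 165/364
Stage 3: U2 = 165/364; threaded value p + q = 529; c = -14; f(2) = 3*(50) + 3*(-14) = 108; iterating: f(2)=108, f(3)=474, f(4)=1746, f(5)=6660, f(6)=25218, f(7)=95634, f(8)=362556, f(9)=1374570, f(10)=5211378; answer 5211378

5211378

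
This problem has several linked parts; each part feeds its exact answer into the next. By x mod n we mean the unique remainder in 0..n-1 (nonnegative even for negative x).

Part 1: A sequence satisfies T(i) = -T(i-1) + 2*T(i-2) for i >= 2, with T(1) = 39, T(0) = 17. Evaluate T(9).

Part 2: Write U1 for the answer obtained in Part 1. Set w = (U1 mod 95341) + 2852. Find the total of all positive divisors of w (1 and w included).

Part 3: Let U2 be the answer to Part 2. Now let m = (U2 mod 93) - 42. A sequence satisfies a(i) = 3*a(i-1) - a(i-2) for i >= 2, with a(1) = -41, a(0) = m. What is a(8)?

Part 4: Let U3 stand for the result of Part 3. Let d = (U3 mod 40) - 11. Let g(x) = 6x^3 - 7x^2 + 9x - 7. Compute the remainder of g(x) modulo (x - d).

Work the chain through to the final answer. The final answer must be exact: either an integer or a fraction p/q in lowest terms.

Part 1: T(2) = -1*(39) + 2*(17) = -5; iterating: T(2)=-5, T(3)=83, T(4)=-93, T(5)=259, T(6)=-445, T(7)=963, T(8)=-1853, T(9)=3779; answer 3779
Part 2: U1 = 3779; w = 6631; 6631 = 19 * 349; sigma = (1 + 19) * (1 + 349) = 20 * 350 = 7000; answer 7000
Part 3: U2 = 7000; m = -17; a(2) = 3*(-41) - 1*(-17) = -106; iterating: a(2)=-106, a(3)=-277, a(4)=-725, a(5)=-1898, a(6)=-4969, a(7)=-13009, a(8)=-34058; answer -34058
Part 4: U3 = -34058; d = 11; remainder = value at the root: 6*(11)^3 - 7*(11)^2 + 9*(11)^1 - 7 = (7986) + (-847) + (99) + (-7) = 7231; answer 7231

7231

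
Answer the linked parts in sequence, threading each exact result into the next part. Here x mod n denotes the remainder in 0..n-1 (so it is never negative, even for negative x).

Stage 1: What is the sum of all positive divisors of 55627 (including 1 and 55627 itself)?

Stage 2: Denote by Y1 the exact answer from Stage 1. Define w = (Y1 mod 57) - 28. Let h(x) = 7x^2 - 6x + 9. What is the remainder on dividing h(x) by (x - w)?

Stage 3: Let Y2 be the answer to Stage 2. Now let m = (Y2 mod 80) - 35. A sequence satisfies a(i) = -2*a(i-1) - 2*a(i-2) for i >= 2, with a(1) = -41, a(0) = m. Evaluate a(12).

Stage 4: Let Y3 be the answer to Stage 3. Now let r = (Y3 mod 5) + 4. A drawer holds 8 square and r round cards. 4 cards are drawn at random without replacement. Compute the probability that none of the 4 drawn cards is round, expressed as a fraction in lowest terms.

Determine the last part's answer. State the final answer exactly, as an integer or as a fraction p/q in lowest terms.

Stage 1: 55627 = 11 * 13 * 389; sigma = (1 + 11) * (1 + 13) * (1 + 389) = 12 * 14 * 390 = 65520; answer 65520
Stage 2: Y1 = 65520; w = -1; remainder = value at the root: 7*(-1)^2 - 6*(-1)^1 + 9 = (7) + (6) + (9) = 22; answer 22
Stage 3: Y2 = 22; m = -13; a(2) = -2*(-41) - 2*(-13) = 108; iterating: a(2)=108, a(3)=-134, a(4)=52, a(5)=164, a(6)=-432, a(7)=536, a(8)=-208, a(9)=-656, a(10)=1728, a(11)=-2144, a(12)=832; answer 832
Stage 4: Y3 = 832; r = 6; total draws C(14,4) = 1001; favorable C(8,4) = 70; P = 10/143; answer 10/143

10/143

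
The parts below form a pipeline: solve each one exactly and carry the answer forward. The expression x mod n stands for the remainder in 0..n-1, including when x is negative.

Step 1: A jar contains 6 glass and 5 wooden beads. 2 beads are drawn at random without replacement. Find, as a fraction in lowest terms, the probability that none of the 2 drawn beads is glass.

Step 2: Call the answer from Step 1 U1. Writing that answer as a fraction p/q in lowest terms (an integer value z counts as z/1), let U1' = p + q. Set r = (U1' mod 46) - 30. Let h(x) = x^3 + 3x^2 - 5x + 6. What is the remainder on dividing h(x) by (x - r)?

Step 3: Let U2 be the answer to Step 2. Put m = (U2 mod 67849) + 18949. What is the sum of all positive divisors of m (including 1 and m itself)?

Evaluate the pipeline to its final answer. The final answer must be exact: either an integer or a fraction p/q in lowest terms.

Step 1: total draws C(11,2) = 55; favorable C(5,2) = 10; P = 2/11; answer 2/11
Step 2: U1 = 2/11; threaded value p + q = 13; r = -17; remainder = value at the root: 1*(-17)^3 + 3*(-17)^2 - 5*(-17)^1 + 6 = (-4913) + (867) + (85) + (6) = -3955; answer -3955
Step 3: U2 = -3955; m = 82843; 82843 = 37 * 2239; sigma = (1 + 37) * (1 + 2239) = 38 * 2240 = 85120; answer 85120

85120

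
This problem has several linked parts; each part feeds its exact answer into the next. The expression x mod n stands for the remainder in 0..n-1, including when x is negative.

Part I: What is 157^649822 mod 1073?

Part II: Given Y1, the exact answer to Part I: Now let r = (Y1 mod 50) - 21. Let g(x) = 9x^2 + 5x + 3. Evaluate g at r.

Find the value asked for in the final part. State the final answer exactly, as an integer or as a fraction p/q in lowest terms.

Part I: squarings mod 1073: 157^1=157, 157^2=1043, 157^4=900, 157^8=958, 157^16=349, 157^32=552, 157^64=1045, 157^128=784, 157^256=900, 157^512=958, 157^1024=349, 157^2048=552, 157^4096=1045, 157^8192=784, 157^16384=900, 157^32768=958, 157^65536=349, 157^131072=552, 157^262144=1045, 157^524288=784; 157^649822 = 157^2 * 157^4 * 157^8 * 157^16 * 157^64 * 157^512 * 157^2048 * 157^8192 * 157^16384 * 157^32768 * 157^65536 * 157^524288 = 86 (mod 1073); answer 86
Part II: Y1 = 86; r = 15; 9*(15)^2 + 5*(15)^1 + 3 = (2025) + (75) + (3) = 2103; answer 2103

2103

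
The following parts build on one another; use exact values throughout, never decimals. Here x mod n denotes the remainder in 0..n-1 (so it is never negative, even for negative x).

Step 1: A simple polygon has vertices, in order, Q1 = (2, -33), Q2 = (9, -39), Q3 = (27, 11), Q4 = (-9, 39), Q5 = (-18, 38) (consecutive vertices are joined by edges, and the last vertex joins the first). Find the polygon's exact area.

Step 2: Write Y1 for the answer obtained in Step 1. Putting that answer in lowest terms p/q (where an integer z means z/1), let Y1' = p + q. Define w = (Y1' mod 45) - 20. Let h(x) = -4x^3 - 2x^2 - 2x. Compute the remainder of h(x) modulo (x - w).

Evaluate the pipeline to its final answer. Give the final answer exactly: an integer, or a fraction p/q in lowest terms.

-2192

Step 1: cross terms: (2*-39 - 9*-33)=219, (9*11 - 27*-39)=1152, (27*39 - -9*11)=1152, (-9*38 - -18*39)=360, (-18*-33 - 2*38)=518; twice the area = |3401| = 3401; area = 3401/2; answer 3401/2
Step 2: Y1 = 3401/2; threaded value p + q = 3403; w = 8; remainder = value at the root: -4*(8)^3 - 2*(8)^2 - 2*(8)^1 = (-2048) + (-128) + (-16) = -2192; answer -2192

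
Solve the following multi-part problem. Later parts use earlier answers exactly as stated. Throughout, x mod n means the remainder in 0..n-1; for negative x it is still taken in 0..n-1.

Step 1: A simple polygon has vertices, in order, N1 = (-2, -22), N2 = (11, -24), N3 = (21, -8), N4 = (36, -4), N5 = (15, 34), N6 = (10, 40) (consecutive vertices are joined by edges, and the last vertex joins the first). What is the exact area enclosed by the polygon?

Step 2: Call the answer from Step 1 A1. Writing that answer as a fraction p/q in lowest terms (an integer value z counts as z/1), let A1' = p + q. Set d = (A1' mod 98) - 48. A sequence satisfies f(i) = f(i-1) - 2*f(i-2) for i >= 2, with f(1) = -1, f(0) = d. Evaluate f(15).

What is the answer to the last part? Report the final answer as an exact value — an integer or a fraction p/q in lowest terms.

Step 1: cross terms: (-2*-24 - 11*-22)=290, (11*-8 - 21*-24)=416, (21*-4 - 36*-8)=204, (36*34 - 15*-4)=1284, (15*40 - 10*34)=260, (10*-22 - -2*40)=-140; twice the area = |2314| = 2314; area = 1157; answer 1157
Step 2: A1 = 1157; threaded value p + q = 1158; d = 32; f(2) = 1*(-1) - 2*(32) = -65; iterating: f(2)=-65, f(3)=-63, f(4)=67, f(5)=193, f(6)=59, f(7)=-327, f(8)=-445, f(9)=209, f(10)=1099, f(11)=681, f(12)=-1517, f(13)=-2879, f(14)=155, f(15)=5913; answer 5913

5913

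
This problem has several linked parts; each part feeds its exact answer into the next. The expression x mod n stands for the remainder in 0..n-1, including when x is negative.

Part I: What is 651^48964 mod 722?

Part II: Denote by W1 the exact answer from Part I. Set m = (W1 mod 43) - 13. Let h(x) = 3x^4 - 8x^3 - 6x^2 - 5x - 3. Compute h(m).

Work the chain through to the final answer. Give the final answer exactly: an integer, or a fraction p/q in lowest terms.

Part I: squarings mod 722: 651^1=651, 651^2=709, 651^4=169, 651^8=403, 651^16=681, 651^32=237, 651^64=575, 651^128=671, 651^256=435, 651^512=61, 651^1024=111, 651^2048=47, 651^4096=43, 651^8192=405, 651^16384=131, 651^32768=555; 651^48964 = 651^4 * 651^64 * 651^256 * 651^512 * 651^1024 * 651^2048 * 651^4096 * 651^8192 * 651^32768 = 587 (mod 722); answer 587
Part II: W1 = 587; m = 15; 3*(15)^4 - 8*(15)^3 - 6*(15)^2 - 5*(15)^1 - 3 = (151875) + (-27000) + (-1350) + (-75) + (-3) = 123447; answer 123447

123447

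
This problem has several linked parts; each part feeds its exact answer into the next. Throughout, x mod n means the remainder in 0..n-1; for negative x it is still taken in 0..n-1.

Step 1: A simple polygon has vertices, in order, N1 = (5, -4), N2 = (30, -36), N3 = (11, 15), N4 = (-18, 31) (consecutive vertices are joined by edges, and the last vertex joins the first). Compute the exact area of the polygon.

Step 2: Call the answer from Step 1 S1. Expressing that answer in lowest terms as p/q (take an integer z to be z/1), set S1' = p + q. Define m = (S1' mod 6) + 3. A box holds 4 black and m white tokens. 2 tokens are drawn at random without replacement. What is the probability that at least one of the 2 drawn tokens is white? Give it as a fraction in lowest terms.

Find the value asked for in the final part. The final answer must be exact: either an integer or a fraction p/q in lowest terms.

49/55

Step 1: cross terms: (5*-36 - 30*-4)=-60, (30*15 - 11*-36)=846, (11*31 - -18*15)=611, (-18*-4 - 5*31)=-83; twice the area = |1314| = 1314; area = 657; answer 657
Step 2: S1 = 657; threaded value p + q = 658; m = 7; total draws C(11,2) = 55; complement C(4,2) = 6; favorable 55 - 6 = 49; P = 49/55; answer 49/55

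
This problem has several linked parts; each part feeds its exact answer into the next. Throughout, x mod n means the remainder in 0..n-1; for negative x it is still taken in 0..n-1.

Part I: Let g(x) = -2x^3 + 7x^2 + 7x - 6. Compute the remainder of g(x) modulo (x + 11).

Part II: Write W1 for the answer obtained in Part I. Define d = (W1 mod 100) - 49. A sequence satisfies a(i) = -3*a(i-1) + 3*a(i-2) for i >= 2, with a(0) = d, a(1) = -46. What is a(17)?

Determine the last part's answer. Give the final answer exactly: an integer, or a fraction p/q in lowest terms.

Part I: remainder = value at the root: -2*(-11)^3 + 7*(-11)^2 + 7*(-11)^1 - 6 = (2662) + (847) + (-77) + (-6) = 3426; answer 3426
Part II: W1 = 3426; d = -23; a(2) = -3*(-46) + 3*(-23) = 69; iterating: a(2)=69, a(3)=-345, a(4)=1242, a(5)=-4761, a(6)=18009, a(7)=-68310, a(8)=258957, a(9)=-981801, a(10)=3722274, a(11)=-14112225, a(12)=53503497, a(13)=-202847166, a(14)=769051989, a(15)=-2915697465, a(16)=11054248362, a(17)=-41909837481; answer -41909837481

-41909837481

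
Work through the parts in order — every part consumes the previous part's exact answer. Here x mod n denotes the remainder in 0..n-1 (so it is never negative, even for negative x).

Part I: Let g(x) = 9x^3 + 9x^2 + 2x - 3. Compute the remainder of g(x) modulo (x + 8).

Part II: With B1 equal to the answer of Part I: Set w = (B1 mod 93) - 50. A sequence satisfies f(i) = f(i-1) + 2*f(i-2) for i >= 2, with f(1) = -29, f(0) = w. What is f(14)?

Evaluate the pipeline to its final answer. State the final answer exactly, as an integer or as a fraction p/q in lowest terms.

-207527

Part I: remainder = value at the root: 9*(-8)^3 + 9*(-8)^2 + 2*(-8)^1 - 3 = (-4608) + (576) + (-16) + (-3) = -4051; answer -4051
Part II: B1 = -4051; w = -9; f(2) = 1*(-29) + 2*(-9) = -47; iterating: f(2)=-47, f(3)=-105, f(4)=-199, f(5)=-409, f(6)=-807, f(7)=-1625, f(8)=-3239, f(9)=-6489, f(10)=-12967, f(11)=-25945, f(12)=-51879, f(13)=-103769, f(14)=-207527; answer -207527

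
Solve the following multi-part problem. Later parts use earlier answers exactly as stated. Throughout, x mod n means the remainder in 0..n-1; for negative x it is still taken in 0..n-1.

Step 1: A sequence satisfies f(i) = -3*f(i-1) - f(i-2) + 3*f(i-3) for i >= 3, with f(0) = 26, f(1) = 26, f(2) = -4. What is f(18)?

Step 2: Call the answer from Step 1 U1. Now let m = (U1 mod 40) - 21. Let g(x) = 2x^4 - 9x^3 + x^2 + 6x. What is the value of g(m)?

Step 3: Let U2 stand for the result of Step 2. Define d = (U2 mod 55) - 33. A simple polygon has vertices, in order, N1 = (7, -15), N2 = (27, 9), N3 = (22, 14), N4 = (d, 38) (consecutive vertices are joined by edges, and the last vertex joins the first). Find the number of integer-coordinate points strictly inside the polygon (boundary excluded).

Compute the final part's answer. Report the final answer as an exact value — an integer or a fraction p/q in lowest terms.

706

Step 1: f(3) = -3*(-4) - 1*(26) + 3*(26) = 64; iterating: f(3)=64, f(4)=-110, f(5)=254, f(6)=-460, f(7)=796, f(8)=-1166, f(9)=1322, f(10)=-412, f(11)=-3584, f(12)=15130, f(13)=-43042, f(14)=103244, f(15)=-221300, f(16)=431530, f(17)=-763558, f(18)=1195244; answer 1195244
Step 2: U1 = 1195244; m = -17; 2*(-17)^4 - 9*(-17)^3 + 1*(-17)^2 + 6*(-17)^1 = (167042) + (44217) + (289) + (-102) = 211446; answer 211446
Step 3: U2 = 211446; d = -7; cross terms: (7*9 - 27*-15)=468, (27*14 - 22*9)=180, (22*38 - -7*14)=934, (-7*-15 - 7*38)=-161; twice the area = |1421| = 1421; area = 1421/2; boundary points = 4 + 5 + 1 + 1 = 11; strictly interior points = area - boundary/2 + 1 = 706; answer 706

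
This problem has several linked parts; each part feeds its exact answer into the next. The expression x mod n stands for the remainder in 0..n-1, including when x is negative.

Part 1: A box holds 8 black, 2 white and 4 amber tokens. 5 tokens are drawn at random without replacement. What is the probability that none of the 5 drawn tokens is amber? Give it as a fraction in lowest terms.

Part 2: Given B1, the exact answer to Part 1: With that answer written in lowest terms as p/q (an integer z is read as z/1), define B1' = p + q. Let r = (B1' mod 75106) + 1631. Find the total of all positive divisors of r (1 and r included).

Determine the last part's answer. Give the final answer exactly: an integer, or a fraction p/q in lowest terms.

Part 1: total draws C(14,5) = 2002; favorable C(10,5) = 252; P = 18/143; answer 18/143
Part 2: B1 = 18/143; threaded value p + q = 161; r = 1792; 1792 = 2^8 * 7; sigma = (1 + 2 + 4 + 8 + 16 + 32 + 64 + 128 + 256) * (1 + 7) = 511 * 8 = 4088; answer 4088

4088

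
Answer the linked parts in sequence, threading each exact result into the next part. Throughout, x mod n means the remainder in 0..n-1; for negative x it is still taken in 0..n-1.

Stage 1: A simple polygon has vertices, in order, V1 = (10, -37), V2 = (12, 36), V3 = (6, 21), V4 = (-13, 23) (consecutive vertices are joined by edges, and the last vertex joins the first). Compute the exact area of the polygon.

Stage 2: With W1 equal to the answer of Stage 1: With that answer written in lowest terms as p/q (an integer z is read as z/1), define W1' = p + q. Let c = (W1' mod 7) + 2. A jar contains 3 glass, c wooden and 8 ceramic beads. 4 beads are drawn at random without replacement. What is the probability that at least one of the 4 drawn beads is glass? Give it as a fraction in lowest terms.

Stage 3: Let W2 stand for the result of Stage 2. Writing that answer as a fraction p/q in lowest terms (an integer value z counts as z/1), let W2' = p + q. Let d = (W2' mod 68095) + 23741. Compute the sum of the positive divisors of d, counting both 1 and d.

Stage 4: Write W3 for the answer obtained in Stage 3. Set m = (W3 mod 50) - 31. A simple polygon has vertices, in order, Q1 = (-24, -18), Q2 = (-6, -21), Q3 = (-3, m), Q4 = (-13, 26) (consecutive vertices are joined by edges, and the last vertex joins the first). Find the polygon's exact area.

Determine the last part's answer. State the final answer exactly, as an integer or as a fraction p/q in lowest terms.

448

Stage 1: cross terms: (10*36 - 12*-37)=804, (12*21 - 6*36)=36, (6*23 - -13*21)=411, (-13*-37 - 10*23)=251; twice the area = |1502| = 1502; area = 751; answer 751
Stage 2: W1 = 751; threaded value p + q = 752; c = 5; total draws C(16,4) = 1820; complement C(13,4) = 715; favorable 1820 - 715 = 1105; P = 17/28; answer 17/28
Stage 3: W2 = 17/28; threaded value p + q = 45; d = 23786; 23786 = 2 * 7 * 1699; sigma = (1 + 2) * (1 + 7) * (1 + 1699) = 3 * 8 * 1700 = 40800; answer 40800
Stage 4: W3 = 40800; m = -31; cross terms: (-24*-21 - -6*-18)=396, (-6*-31 - -3*-21)=123, (-3*26 - -13*-31)=-481, (-13*-18 - -24*26)=858; twice the area = |896| = 896; area = 448; answer 448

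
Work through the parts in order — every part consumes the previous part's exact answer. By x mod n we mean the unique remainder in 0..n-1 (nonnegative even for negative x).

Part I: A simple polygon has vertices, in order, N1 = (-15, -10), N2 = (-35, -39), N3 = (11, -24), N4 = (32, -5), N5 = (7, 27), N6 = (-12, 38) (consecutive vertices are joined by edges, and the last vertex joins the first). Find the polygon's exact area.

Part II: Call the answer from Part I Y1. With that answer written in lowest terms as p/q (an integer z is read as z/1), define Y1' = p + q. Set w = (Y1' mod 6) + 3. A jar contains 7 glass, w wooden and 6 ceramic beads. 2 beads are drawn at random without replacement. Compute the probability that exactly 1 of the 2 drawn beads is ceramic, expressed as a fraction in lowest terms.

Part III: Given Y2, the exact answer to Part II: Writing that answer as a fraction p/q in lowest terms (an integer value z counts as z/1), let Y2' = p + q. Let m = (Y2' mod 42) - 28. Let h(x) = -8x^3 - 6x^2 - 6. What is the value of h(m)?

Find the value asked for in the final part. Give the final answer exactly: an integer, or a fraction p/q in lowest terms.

-18596

Part I: cross terms: (-15*-39 - -35*-10)=235, (-35*-24 - 11*-39)=1269, (11*-5 - 32*-24)=713, (32*27 - 7*-5)=899, (7*38 - -12*27)=590, (-12*-10 - -15*38)=690; twice the area = |4396| = 4396; area = 2198; answer 2198
Part II: Y1 = 2198; threaded value p + q = 2199; w = 6; total draws C(19,2) = 171; favorable C(6,1)*C(13,1) = 78; P = 26/57; answer 26/57
Part III: Y2 = 26/57; threaded value p + q = 83; m = 13; -8*(13)^3 - 6*(13)^2 - 6 = (-17576) + (-1014) + (-6) = -18596; answer -18596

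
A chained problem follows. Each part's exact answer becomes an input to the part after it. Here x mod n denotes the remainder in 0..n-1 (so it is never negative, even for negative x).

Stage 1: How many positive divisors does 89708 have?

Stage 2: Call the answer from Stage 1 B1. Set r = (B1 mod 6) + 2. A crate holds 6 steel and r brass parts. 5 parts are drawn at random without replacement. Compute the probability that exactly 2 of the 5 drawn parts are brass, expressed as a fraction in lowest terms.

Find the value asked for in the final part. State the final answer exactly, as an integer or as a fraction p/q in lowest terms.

Stage 1: 89708 = 2^2 * 41 * 547; number of divisors = (2+1) * (1+1) * (1+1) = 12; answer 12
Stage 2: B1 = 12; r = 2; total draws C(8,5) = 56; favorable C(2,2)*C(6,3) = 20; P = 5/14; answer 5/14

5/14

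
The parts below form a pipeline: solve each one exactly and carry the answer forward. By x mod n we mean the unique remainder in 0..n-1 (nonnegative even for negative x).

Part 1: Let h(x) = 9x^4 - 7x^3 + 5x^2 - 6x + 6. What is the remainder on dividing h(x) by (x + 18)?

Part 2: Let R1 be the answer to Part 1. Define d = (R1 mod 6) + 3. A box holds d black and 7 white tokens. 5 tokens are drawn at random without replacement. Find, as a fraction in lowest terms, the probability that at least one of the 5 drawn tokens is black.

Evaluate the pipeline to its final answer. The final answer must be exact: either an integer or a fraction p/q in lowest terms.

Part 1: remainder = value at the root: 9*(-18)^4 - 7*(-18)^3 + 5*(-18)^2 - 6*(-18)^1 + 6 = (944784) + (40824) + (1620) + (108) + (6) = 987342; answer 987342
Part 2: R1 = 987342; d = 3; total draws C(10,5) = 252; complement C(7,5) = 21; favorable 252 - 21 = 231; P = 11/12; answer 11/12

11/12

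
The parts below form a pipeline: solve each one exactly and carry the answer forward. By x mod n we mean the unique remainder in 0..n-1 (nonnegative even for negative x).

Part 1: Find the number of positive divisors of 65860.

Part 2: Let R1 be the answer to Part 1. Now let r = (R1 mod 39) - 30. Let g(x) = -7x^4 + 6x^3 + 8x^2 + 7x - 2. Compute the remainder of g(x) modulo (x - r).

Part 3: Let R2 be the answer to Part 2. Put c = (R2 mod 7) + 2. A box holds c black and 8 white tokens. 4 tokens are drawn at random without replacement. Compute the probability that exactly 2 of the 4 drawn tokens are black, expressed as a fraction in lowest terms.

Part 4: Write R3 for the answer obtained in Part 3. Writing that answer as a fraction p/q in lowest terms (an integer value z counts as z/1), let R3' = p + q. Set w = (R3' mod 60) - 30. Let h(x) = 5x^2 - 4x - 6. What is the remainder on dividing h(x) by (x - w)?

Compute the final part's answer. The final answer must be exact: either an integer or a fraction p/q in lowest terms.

27

Part 1: 65860 = 2^2 * 5 * 37 * 89; number of divisors = (2+1) * (1+1) * (1+1) * (1+1) = 24; answer 24
Part 2: R1 = 24; r = -6; remainder = value at the root: -7*(-6)^4 + 6*(-6)^3 + 8*(-6)^2 + 7*(-6)^1 - 2 = (-9072) + (-1296) + (288) + (-42) + (-2) = -10124; answer -10124
Part 3: R2 = -10124; c = 7; total draws C(15,4) = 1365; favorable C(7,2)*C(8,2) = 588; P = 28/65; answer 28/65
Part 4: R3 = 28/65; threaded value p + q = 93; w = 3; remainder = value at the root: 5*(3)^2 - 4*(3)^1 - 6 = (45) + (-12) + (-6) = 27; answer 27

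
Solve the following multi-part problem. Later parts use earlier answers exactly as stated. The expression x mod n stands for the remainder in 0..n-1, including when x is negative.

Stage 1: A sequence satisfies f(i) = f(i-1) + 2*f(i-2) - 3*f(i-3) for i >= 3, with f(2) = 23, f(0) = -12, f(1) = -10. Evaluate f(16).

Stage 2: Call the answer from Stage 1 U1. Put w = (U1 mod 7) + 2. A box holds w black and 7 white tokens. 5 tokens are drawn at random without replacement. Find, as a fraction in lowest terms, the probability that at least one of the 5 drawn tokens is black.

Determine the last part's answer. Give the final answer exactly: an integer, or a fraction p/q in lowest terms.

422/429

Stage 1: f(3) = 1*(23) + 2*(-10) - 3*(-12) = 39; iterating: f(3)=39, f(4)=115, f(5)=124, f(6)=237, f(7)=140, f(8)=242, f(9)=-189, f(10)=-125, f(11)=-1229, f(12)=-912, f(13)=-2995, f(14)=-1132, f(15)=-4386, f(16)=2335; answer 2335
Stage 2: U1 = 2335; w = 6; total draws C(13,5) = 1287; complement C(7,5) = 21; favorable 1287 - 21 = 1266; P = 422/429; answer 422/429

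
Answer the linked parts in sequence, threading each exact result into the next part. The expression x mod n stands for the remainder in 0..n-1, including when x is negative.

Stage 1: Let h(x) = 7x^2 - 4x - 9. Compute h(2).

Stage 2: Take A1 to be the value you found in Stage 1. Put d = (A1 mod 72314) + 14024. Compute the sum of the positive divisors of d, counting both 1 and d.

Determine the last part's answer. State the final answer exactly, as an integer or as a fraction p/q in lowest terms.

19296

Stage 1: 7*(2)^2 - 4*(2)^1 - 9 = (28) + (-8) + (-9) = 11; answer 11
Stage 2: A1 = 11; d = 14035; 14035 = 5 * 7 * 401; sigma = (1 + 5) * (1 + 7) * (1 + 401) = 6 * 8 * 402 = 19296; answer 19296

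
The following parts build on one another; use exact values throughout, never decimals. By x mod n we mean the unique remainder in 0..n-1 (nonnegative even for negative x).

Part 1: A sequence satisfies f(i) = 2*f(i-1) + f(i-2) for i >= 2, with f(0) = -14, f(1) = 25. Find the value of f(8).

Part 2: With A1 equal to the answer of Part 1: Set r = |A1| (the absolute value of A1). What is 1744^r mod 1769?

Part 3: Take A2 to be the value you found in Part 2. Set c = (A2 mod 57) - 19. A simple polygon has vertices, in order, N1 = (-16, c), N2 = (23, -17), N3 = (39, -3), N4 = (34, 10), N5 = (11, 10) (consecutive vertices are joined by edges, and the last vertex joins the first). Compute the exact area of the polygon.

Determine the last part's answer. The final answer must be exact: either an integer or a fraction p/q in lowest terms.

Part 1: f(2) = 2*(25) + 1*(-14) = 36; iterating: f(2)=36, f(3)=97, f(4)=230, f(5)=557, f(6)=1344, f(7)=3245, f(8)=7834; answer 7834
Part 2: A1 = 7834; r = 7834; squarings mod 1769: 1744^1=1744, 1744^2=625, 1744^4=1445, 1744^8=605, 1744^16=1611, 1744^32=198, 1744^64=286, 1744^128=422, 1744^256=1184, 1744^512=808, 1744^1024=103, 1744^2048=1764, 1744^4096=25; 1744^7834 = 1744^2 * 1744^8 * 1744^16 * 1744^128 * 1744^512 * 1744^1024 * 1744^2048 * 1744^4096 = 286 (mod 1769); answer 286
Part 3: A2 = 286; c = -18; cross terms: (-16*-17 - 23*-18)=686, (23*-3 - 39*-17)=594, (39*10 - 34*-3)=492, (34*10 - 11*10)=230, (11*-18 - -16*10)=-38; twice the area = |1964| = 1964; area = 982; answer 982

982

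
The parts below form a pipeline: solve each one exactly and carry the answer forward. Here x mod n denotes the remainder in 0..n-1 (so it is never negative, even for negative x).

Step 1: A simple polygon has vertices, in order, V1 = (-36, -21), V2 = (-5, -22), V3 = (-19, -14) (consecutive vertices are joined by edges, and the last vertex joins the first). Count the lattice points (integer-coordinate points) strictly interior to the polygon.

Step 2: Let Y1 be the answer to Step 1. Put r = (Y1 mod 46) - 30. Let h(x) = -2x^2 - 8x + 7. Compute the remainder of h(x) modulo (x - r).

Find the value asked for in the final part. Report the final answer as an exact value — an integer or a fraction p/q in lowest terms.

-17

Step 1: cross terms: (-36*-22 - -5*-21)=687, (-5*-14 - -19*-22)=-348, (-19*-21 - -36*-14)=-105; twice the area = |234| = 234; area = 117; boundary points = 1 + 2 + 1 = 4; strictly interior points = area - boundary/2 + 1 = 116; answer 116
Step 2: Y1 = 116; r = -6; remainder = value at the root: -2*(-6)^2 - 8*(-6)^1 + 7 = (-72) + (48) + (7) = -17; answer -17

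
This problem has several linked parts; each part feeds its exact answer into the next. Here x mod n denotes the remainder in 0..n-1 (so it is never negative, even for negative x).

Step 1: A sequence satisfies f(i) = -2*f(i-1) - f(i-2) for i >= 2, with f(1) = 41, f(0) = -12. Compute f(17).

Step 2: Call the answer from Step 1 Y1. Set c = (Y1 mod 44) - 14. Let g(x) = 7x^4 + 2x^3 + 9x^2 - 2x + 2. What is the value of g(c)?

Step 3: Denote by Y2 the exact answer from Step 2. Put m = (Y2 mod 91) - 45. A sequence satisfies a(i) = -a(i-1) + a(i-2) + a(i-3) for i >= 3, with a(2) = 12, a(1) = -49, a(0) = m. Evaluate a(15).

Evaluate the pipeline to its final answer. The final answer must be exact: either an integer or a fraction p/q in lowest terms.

Step 1: f(2) = -2*(41) - 1*(-12) = -70; iterating: f(2)=-70, f(3)=99, f(4)=-128, f(5)=157, f(6)=-186, f(7)=215, f(8)=-244, f(9)=273, f(10)=-302, f(11)=331, f(12)=-360, f(13)=389, f(14)=-418, f(15)=447, f(16)=-476, f(17)=505; answer 505
Step 2: Y1 = 505; c = 7; 7*(7)^4 + 2*(7)^3 + 9*(7)^2 - 2*(7)^1 + 2 = (16807) + (686) + (441) + (-14) + (2) = 17922; answer 17922
Step 3: Y2 = 17922; m = 41; a(3) = -1*(12) + 1*(-49) + 1*(41) = -20; iterating: a(3)=-20, a(4)=-17, a(5)=9, a(6)=-46, a(7)=38, a(8)=-75, a(9)=67, a(10)=-104, a(11)=96, a(12)=-133, a(13)=125, a(14)=-162, a(15)=154; answer 154

154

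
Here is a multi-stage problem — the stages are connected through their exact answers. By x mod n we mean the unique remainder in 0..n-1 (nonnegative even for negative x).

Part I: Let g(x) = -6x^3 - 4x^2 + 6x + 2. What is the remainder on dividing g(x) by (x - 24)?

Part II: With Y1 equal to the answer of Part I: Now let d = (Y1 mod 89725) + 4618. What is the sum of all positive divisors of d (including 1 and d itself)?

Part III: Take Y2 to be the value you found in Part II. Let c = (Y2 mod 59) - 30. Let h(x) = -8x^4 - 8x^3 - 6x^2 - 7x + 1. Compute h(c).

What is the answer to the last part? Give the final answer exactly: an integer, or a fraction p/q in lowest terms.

Part I: remainder = value at the root: -6*(24)^3 - 4*(24)^2 + 6*(24)^1 + 2 = (-82944) + (-2304) + (144) + (2) = -85102; answer -85102
Part II: Y1 = -85102; d = 9241; 9241 is prime, so its only divisors are 1 and 9241; sigma = 1 + 9241 = 9242; answer 9242
Part III: Y2 = 9242; c = 8; -8*(8)^4 - 8*(8)^3 - 6*(8)^2 - 7*(8)^1 + 1 = (-32768) + (-4096) + (-384) + (-56) + (1) = -37303; answer -37303

-37303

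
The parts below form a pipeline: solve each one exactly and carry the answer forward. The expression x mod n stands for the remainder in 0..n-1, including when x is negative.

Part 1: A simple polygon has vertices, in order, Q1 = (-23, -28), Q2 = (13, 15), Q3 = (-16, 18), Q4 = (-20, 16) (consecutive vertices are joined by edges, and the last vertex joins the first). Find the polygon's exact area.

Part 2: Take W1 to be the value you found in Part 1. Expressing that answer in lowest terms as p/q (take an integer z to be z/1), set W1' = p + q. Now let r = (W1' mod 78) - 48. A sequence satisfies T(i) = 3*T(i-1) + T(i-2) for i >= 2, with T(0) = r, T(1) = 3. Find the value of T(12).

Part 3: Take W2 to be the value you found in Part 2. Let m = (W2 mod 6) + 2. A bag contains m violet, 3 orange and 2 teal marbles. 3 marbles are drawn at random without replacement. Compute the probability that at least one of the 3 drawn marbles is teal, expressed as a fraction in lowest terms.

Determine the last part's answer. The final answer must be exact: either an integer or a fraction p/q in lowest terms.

8/15

Part 1: cross terms: (-23*15 - 13*-28)=19, (13*18 - -16*15)=474, (-16*16 - -20*18)=104, (-20*-28 - -23*16)=928; twice the area = |1525| = 1525; area = 1525/2; answer 1525/2
Part 2: W1 = 1525/2; threaded value p + q = 1527; r = -3; T(2) = 3*(3) + 1*(-3) = 6; iterating: T(2)=6, T(3)=21, T(4)=69, T(5)=228, T(6)=753, T(7)=2487, T(8)=8214, T(9)=27129, T(10)=89601, T(11)=295932, T(12)=977397; answer 977397
Part 3: W2 = 977397; m = 5; total draws C(10,3) = 120; complement C(8,3) = 56; favorable 120 - 56 = 64; P = 8/15; answer 8/15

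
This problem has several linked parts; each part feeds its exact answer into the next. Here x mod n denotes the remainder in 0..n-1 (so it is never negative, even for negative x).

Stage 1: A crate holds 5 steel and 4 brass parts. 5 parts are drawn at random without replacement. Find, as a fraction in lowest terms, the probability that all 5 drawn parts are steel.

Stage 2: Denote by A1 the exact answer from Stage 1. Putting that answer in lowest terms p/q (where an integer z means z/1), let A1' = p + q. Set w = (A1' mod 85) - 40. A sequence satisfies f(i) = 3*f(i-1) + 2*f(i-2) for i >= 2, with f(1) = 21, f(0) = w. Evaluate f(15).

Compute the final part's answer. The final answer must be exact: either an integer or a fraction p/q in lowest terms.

Stage 1: total draws C(9,5) = 126; favorable C(5,5) = 1; P = 1/126; answer 1/126
Stage 2: A1 = 1/126; threaded value p + q = 127; w = 2; f(2) = 3*(21) + 2*(2) = 67; iterating: f(2)=67, f(3)=243, f(4)=863, f(5)=3075, f(6)=10951, f(7)=39003, f(8)=138911, f(9)=494739, f(10)=1762039, f(11)=6275595, f(12)=22350863, f(13)=79603779, f(14)=283513063, f(15)=1009746747; answer 1009746747

1009746747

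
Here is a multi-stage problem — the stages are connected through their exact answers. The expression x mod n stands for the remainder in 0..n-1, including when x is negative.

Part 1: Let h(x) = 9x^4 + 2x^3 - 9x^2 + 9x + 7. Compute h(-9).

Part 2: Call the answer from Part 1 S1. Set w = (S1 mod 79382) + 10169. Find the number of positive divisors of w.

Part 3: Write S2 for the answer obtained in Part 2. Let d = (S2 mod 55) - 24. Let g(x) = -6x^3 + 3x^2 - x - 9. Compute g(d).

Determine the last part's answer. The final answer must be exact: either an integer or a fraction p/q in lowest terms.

25351

Part 1: 9*(-9)^4 + 2*(-9)^3 - 9*(-9)^2 + 9*(-9)^1 + 7 = (59049) + (-1458) + (-729) + (-81) + (7) = 56788; answer 56788
Part 2: S1 = 56788; w = 66957; 66957 = 3 * 11 * 2029; number of divisors = (1+1) * (1+1) * (1+1) = 8; answer 8
Part 3: S2 = 8; d = -16; -6*(-16)^3 + 3*(-16)^2 - 1*(-16)^1 - 9 = (24576) + (768) + (16) + (-9) = 25351; answer 25351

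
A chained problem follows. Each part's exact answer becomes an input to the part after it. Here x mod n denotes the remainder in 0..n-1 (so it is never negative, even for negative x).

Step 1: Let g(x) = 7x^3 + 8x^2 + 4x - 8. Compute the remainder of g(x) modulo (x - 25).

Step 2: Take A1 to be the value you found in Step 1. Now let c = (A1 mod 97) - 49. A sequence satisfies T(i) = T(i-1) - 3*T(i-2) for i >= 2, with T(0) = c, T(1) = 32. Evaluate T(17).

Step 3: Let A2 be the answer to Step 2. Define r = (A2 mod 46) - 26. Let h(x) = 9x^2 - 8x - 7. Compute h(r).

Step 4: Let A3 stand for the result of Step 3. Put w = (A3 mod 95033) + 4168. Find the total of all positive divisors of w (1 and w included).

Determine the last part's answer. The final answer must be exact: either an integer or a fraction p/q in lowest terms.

Step 1: remainder = value at the root: 7*(25)^3 + 8*(25)^2 + 4*(25)^1 - 8 = (109375) + (5000) + (100) + (-8) = 114467; answer 114467
Step 2: A1 = 114467; c = -42; T(2) = 1*(32) - 3*(-42) = 158; iterating: T(2)=158, T(3)=62, T(4)=-412, T(5)=-598, T(6)=638, T(7)=2432, T(8)=518, T(9)=-6778, T(10)=-8332, T(11)=12002, T(12)=36998, T(13)=992, T(14)=-110002, T(15)=-112978, T(16)=217028, T(17)=555962; answer 555962
Step 3: A2 = 555962; r = -20; 9*(-20)^2 - 8*(-20)^1 - 7 = (3600) + (160) + (-7) = 3753; answer 3753
Step 4: A3 = 3753; w = 7921; 7921 = 89^2; sigma = (1 + 89 + 7921) = 8011; answer 8011

8011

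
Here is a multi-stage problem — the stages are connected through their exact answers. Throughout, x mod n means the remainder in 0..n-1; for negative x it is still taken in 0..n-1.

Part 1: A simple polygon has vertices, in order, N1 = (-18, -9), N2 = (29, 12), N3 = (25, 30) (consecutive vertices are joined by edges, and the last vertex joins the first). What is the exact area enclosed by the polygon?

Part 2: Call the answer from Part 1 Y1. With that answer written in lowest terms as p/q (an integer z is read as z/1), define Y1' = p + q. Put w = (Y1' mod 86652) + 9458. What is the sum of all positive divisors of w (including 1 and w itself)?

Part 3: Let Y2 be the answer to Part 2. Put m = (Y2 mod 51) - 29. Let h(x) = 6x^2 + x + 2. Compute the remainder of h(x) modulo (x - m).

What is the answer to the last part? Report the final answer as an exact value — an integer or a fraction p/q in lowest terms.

9

Part 1: cross terms: (-18*12 - 29*-9)=45, (29*30 - 25*12)=570, (25*-9 - -18*30)=315; twice the area = |930| = 930; area = 465; answer 465
Part 2: Y1 = 465; threaded value p + q = 466; w = 9924; 9924 = 2^2 * 3 * 827; sigma = (1 + 2 + 4) * (1 + 3) * (1 + 827) = 7 * 4 * 828 = 23184; answer 23184
Part 3: Y2 = 23184; m = 1; remainder = value at the root: 6*(1)^2 + 1*(1)^1 + 2 = (6) + (1) + (2) = 9; answer 9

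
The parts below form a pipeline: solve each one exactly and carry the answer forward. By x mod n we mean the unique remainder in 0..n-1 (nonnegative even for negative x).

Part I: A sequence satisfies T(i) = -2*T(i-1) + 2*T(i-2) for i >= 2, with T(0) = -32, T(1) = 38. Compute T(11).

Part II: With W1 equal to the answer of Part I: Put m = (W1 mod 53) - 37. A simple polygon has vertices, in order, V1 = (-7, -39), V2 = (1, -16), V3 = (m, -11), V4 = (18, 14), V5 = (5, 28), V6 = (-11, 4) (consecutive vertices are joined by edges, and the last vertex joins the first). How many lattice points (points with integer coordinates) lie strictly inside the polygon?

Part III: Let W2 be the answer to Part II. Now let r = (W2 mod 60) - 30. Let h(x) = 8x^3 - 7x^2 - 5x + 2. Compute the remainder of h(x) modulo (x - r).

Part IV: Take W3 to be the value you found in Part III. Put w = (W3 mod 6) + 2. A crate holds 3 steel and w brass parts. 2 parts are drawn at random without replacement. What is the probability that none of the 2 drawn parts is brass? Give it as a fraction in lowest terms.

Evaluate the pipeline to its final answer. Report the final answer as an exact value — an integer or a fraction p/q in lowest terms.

Part I: T(2) = -2*(38) + 2*(-32) = -140; iterating: T(2)=-140, T(3)=356, T(4)=-992, T(5)=2696, T(6)=-7376, T(7)=20144, T(8)=-55040, T(9)=150368, T(10)=-410816, T(11)=1122368; answer 1122368
Part II: W1 = 1122368; m = 3; cross terms: (-7*-16 - 1*-39)=151, (1*-11 - 3*-16)=37, (3*14 - 18*-11)=240, (18*28 - 5*14)=434, (5*4 - -11*28)=328, (-11*-39 - -7*4)=457; twice the area = |1647| = 1647; area = 1647/2; boundary points = 1 + 1 + 5 + 1 + 8 + 1 = 17; strictly interior points = area - boundary/2 + 1 = 816; answer 816
Part III: W2 = 816; r = 6; remainder = value at the root: 8*(6)^3 - 7*(6)^2 - 5*(6)^1 + 2 = (1728) + (-252) + (-30) + (2) = 1448; answer 1448
Part IV: W3 = 1448; w = 4; total draws C(7,2) = 21; favorable C(3,2) = 3; P = 1/7; answer 1/7

1/7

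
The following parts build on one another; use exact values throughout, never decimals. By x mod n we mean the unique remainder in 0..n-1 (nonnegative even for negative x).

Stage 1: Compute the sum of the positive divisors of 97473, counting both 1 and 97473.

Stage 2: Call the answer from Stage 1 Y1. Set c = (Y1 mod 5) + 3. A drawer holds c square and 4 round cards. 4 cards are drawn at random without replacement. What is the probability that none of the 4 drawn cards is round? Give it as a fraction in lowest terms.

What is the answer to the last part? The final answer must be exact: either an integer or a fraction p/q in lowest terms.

Stage 1: 97473 = 3 * 32491; sigma = (1 + 3) * (1 + 32491) = 4 * 32492 = 129968; answer 129968
Stage 2: Y1 = 129968; c = 6; total draws C(10,4) = 210; favorable C(6,4) = 15; P = 1/14; answer 1/14

1/14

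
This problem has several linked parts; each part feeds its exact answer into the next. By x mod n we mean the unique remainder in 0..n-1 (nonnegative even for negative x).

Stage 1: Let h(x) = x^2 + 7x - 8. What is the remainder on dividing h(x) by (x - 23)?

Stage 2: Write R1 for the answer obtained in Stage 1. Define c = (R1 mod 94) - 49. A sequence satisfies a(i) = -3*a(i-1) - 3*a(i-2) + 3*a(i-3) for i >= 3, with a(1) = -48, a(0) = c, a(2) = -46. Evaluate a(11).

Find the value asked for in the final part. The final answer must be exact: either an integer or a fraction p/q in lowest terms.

Stage 1: remainder = value at the root: 1*(23)^2 + 7*(23)^1 - 8 = (529) + (161) + (-8) = 682; answer 682
Stage 2: R1 = 682; c = -25; a(3) = -3*(-46) - 3*(-48) + 3*(-25) = 207; iterating: a(3)=207, a(4)=-627, a(5)=1122, a(6)=-864, a(7)=-2655, a(8)=13923, a(9)=-36396, a(10)=59454, a(11)=-27405; answer -27405

-27405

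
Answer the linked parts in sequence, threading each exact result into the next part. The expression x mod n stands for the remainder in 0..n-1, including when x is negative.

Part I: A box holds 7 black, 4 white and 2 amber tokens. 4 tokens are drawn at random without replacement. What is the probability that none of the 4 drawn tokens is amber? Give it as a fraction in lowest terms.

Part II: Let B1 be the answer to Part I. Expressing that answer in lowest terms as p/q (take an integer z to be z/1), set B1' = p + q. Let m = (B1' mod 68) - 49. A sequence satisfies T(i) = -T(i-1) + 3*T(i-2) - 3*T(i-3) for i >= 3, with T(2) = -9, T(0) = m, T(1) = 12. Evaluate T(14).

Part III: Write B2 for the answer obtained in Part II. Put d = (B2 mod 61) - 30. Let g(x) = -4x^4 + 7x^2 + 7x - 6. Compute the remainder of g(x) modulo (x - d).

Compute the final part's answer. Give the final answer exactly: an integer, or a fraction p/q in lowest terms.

-288

Part I: total draws C(13,4) = 715; favorable C(11,4) = 330; P = 6/13; answer 6/13
Part II: B1 = 6/13; threaded value p + q = 19; m = -30; T(3) = -1*(-9) + 3*(12) - 3*(-30) = 135; iterating: T(3)=135, T(4)=-198, T(5)=630, T(6)=-1629, T(7)=4113, T(8)=-10890, T(9)=28116, T(10)=-73125, T(11)=190143, T(12)=-493866, T(13)=1283670, T(14)=-3335697; answer -3335697
Part III: B2 = -3335697; d = -3; remainder = value at the root: -4*(-3)^4 + 7*(-3)^2 + 7*(-3)^1 - 6 = (-324) + (63) + (-21) + (-6) = -288; answer -288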